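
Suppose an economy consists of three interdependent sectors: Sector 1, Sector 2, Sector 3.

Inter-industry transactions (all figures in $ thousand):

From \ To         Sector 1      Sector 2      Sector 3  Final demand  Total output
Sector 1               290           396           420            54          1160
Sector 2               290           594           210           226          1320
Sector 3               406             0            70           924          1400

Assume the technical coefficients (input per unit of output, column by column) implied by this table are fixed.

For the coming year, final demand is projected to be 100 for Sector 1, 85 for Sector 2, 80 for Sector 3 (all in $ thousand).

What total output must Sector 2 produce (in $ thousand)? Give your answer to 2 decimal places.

Technical coefficients a_ij = z_ij / X_j:
  a_11 = 290/1160 = 0.25, a_21 = 290/1160 = 0.25, a_31 = 406/1160 = 0.35
  a_12 = 396/1320 = 0.30, a_22 = 594/1320 = 0.45, a_32 = 0/1320 = 0.00
  a_13 = 420/1400 = 0.30, a_23 = 210/1400 = 0.15, a_33 = 70/1400 = 0.05
I − A =
  [   0.75    -0.30    -0.30]
  [  -0.25     0.55    -0.15]
  [  -0.35     0.00     0.95]
Cofactors of I−A, C_ij = (−1)^(i+j)·(minor ij) (rows/columns in the sector order above):
  C_11 = (0.55)(0.95) − (-0.15)(0.00) = 0.5225
  C_12 = −[(-0.25)(0.95) − (-0.15)(-0.35)] = 0.2900
  C_13 = (-0.25)(0.00) − (0.55)(-0.35) = 0.1925
  C_21 = −[(-0.30)(0.95) − (-0.30)(0.00)] = 0.2850
  C_22 = (0.75)(0.95) − (-0.30)(-0.35) = 0.6075
  C_23 = −[(0.75)(0.00) − (-0.30)(-0.35)] = 0.1050
  C_31 = (-0.30)(-0.15) − (-0.30)(0.55) = 0.2100
  C_32 = −[(0.75)(-0.15) − (-0.30)(-0.25)] = 0.1875
  C_33 = (0.75)(0.55) − (-0.30)(-0.25) = 0.3375
det(I−A) = Σ_j (I−A)_1j·C_1j = (0.75)(0.5225) + (-0.30)(0.2900) + (-0.30)(0.1925) = 0.247125
adj(I−A) = Cᵀ =
  [ 0.5225   0.2850   0.2100]
  [ 0.2900   0.6075   0.1875]
  [ 0.1925   0.1050   0.3375]
(I − A)⁻¹ = adj(I−A) / det(I−A) ≈
  [   2.1143     1.1533     0.8498]
  [   1.1735     2.4583     0.7587]
  [   0.7790     0.4249     1.3657]
x = (I − A)⁻¹ d = adj(I−A)·d / det(I−A), with det(I−A) = 0.247125:
  x_1 = (0.5225·100 + 0.2850·85 + 0.2100·80) / 0.247125 = 93.275 / 0.247125 ≈ 377.44
  x_2 = (0.2900·100 + 0.6075·85 + 0.1875·80) / 0.247125 = 95.6375 / 0.247125 ≈ 387.00
  x_3 = (0.1925·100 + 0.1050·85 + 0.3375·80) / 0.247125 = 55.175 / 0.247125 ≈ 223.27

x_2 = 387.00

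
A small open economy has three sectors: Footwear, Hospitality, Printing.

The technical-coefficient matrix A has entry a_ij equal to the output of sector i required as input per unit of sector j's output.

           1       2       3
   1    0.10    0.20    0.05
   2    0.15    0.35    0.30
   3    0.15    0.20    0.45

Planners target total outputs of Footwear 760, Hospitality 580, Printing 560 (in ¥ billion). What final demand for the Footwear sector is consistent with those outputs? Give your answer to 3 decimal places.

d_1 = 540.000

I − A =
  [   0.90    -0.20    -0.05]
  [  -0.15     0.65    -0.30]
  [  -0.15    -0.20     0.55]
d = (I − A) x:
  d_1 = (+0.90)·760 + (-0.20)·580 + (-0.05)·560 = 540.000
  d_2 = (-0.15)·760 + (+0.65)·580 + (-0.30)·560 = 95.000
  d_3 = (-0.15)·760 + (-0.20)·580 + (+0.55)·560 = 78.000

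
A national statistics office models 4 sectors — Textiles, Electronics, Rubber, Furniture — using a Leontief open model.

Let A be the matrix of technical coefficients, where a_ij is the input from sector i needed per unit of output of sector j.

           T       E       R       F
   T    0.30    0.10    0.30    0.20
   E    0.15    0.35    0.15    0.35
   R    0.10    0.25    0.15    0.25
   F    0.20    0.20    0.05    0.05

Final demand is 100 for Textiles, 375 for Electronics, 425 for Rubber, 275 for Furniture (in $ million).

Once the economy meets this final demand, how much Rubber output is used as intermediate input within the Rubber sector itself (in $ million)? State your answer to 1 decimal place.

I − A =
  [   0.70    -0.10    -0.30    -0.20]
  [  -0.15     0.65    -0.15    -0.35]
  [  -0.10    -0.25     0.85    -0.25]
  [  -0.20    -0.20    -0.05     0.95]
Compute the cofactors C_ij = (−1)^(i+j)·(3×3 minor ij) of I−A; the adjugate is their transpose:
adj(I−A) = Cᵀ =
  [ 0.409750   0.202250   0.192750   0.211500]
  [ 0.202250   0.478000   0.171250   0.263750]
  [ 0.147875   0.209750   0.330000   0.195250]
  [ 0.136625   0.154250   0.094000   0.315500]
det(I−A) = Σ_j (I−A)_1j·C_1j = (0.70)(0.409750) + (-0.10)(0.202250) + (-0.30)(0.147875) + (-0.20)(0.136625) = 0.1949125
(I − A)⁻¹ = adj(I−A) / det(I−A) ≈
  [   2.1022     1.0376     0.9889     1.0851]
  [   1.0376     2.4524     0.8786     1.3532]
  [   0.7587     1.0761     1.6931     1.0017]
  [   0.7010     0.7914     0.4823     1.6187]
First solve x = (I − A)⁻¹ d = adj(I−A)·d / det(I−A); in particular x_R = (0.147875·100 + 0.209750·375 + 0.330000·425 + 0.195250·275) / 0.1949125 = 287.3875 / 0.1949125 ≈ 1474.444.
Intermediate flow from R to R: z_RR = a_RR · x_R = 0.15 × 287.3875 / 0.1949125 = 43.108125 / 0.1949125 ≈ 221.2.

z_RR = 221.2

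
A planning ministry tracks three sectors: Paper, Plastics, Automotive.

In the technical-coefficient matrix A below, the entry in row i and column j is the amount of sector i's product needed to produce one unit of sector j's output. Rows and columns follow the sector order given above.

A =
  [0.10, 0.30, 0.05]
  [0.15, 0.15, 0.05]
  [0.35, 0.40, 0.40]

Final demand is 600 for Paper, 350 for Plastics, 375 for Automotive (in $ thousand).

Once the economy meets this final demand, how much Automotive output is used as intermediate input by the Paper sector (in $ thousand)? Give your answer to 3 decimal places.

I − A =
  [   0.90    -0.30    -0.05]
  [  -0.15     0.85    -0.05]
  [  -0.35    -0.40     0.60]
Cofactors of I−A, C_ij = (−1)^(i+j)·(minor ij) (rows/columns in the sector order above):
  C_11 = (0.85)(0.60) − (-0.05)(-0.40) = 0.4900
  C_12 = −[(-0.15)(0.60) − (-0.05)(-0.35)] = 0.1075
  C_13 = (-0.15)(-0.40) − (0.85)(-0.35) = 0.3575
  C_21 = −[(-0.30)(0.60) − (-0.05)(-0.40)] = 0.2000
  C_22 = (0.90)(0.60) − (-0.05)(-0.35) = 0.5225
  C_23 = −[(0.90)(-0.40) − (-0.30)(-0.35)] = 0.4650
  C_31 = (-0.30)(-0.05) − (-0.05)(0.85) = 0.0575
  C_32 = −[(0.90)(-0.05) − (-0.05)(-0.15)] = 0.0525
  C_33 = (0.90)(0.85) − (-0.30)(-0.15) = 0.7200
det(I−A) = Σ_j (I−A)_1j·C_1j = (0.90)(0.4900) + (-0.30)(0.1075) + (-0.05)(0.3575) = 0.390875
adj(I−A) = Cᵀ =
  [ 0.4900   0.2000   0.0575]
  [ 0.1075   0.5225   0.0525]
  [ 0.3575   0.4650   0.7200]
(I − A)⁻¹ = adj(I−A) / det(I−A) ≈
  [   1.2536     0.5117     0.1471]
  [   0.2750     1.3367     0.1343]
  [   0.9146     1.1896     1.8420]
First solve x = (I − A)⁻¹ d = adj(I−A)·d / det(I−A); in particular x_1 = (0.4900·600 + 0.2000·350 + 0.0575·375) / 0.390875 = 385.5625 / 0.390875 ≈ 986.40870.
Intermediate flow from 3 to 1: z_31 = a_31 · x_1 = 0.35 × 385.5625 / 0.390875 = 134.946875 / 0.390875 ≈ 345.243.

z_31 = 345.243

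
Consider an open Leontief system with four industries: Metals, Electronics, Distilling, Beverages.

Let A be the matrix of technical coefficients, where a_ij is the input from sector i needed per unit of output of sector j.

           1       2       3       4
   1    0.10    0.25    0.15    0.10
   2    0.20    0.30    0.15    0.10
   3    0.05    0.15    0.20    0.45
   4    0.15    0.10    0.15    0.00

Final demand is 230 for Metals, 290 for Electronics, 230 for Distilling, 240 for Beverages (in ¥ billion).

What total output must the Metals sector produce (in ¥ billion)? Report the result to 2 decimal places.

x_1 = 689.53

I − A =
  [   0.90    -0.25    -0.15    -0.10]
  [  -0.20     0.70    -0.15    -0.10]
  [  -0.05    -0.15     0.80    -0.45]
  [  -0.15    -0.10    -0.15     1.00]
Compute the cofactors C_ij = (−1)^(i+j)·(3×3 minor ij) of I−A; the adjugate is their transpose:
adj(I−A) = Cᵀ =
  [ 0.473250   0.222625   0.156750   0.140125]
  [ 0.176875   0.628875   0.181500   0.162250]
  [ 0.123000   0.203125   0.554750   0.282250]
  [ 0.107125   0.126750   0.124875   0.432125]
det(I−A) = Σ_j (I−A)_1j·C_1j = (0.90)(0.473250) + (-0.25)(0.176875) + (-0.15)(0.123000) + (-0.10)(0.107125) = 0.35254375
(I − A)⁻¹ = adj(I−A) / det(I−A) ≈
  [   1.3424     0.6315     0.4446     0.3975]
  [   0.5017     1.7838     0.5148     0.4602]
  [   0.3489     0.5762     1.5736     0.8006]
  [   0.3039     0.3595     0.3542     1.2257]
x = (I − A)⁻¹ d = adj(I−A)·d / det(I−A), with det(I−A) = 0.35254375:
  x_1 = (0.473250·230 + 0.222625·290 + 0.156750·230 + 0.140125·240) / 0.35254375 = 243.09125 / 0.35254375 ≈ 689.53
  x_2 = (0.176875·230 + 0.628875·290 + 0.181500·230 + 0.162250·240) / 0.35254375 = 303.74 / 0.35254375 ≈ 861.57
  x_3 = (0.123000·230 + 0.203125·290 + 0.554750·230 + 0.282250·240) / 0.35254375 = 282.52875 / 0.35254375 ≈ 801.40
  x_4 = (0.107125·230 + 0.126750·290 + 0.124875·230 + 0.432125·240) / 0.35254375 = 193.8275 / 0.35254375 ≈ 549.80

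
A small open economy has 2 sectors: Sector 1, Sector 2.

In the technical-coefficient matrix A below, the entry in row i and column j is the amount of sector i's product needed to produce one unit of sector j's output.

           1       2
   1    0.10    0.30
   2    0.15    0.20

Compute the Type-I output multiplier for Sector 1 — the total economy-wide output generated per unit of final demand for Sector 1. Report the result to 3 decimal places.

m_1 = 1.407

I − A =
  [   0.90    -0.30]
  [  -0.15     0.80]
det(I−A) = (0.90)(0.80) − (-0.30)(-0.15) = 0.6750
adj(I−A) = [[0.80, 0.30], [0.15, 0.90]]
(I − A)⁻¹ = adj(I−A) / det(I−A) ≈
  [   1.1852     0.4444]
  [   0.2222     1.3333]
The output multiplier for sector j is the column-j sum of the Leontief inverse (I − A)⁻¹ = adj(I−A) / det(I−A).
Column 1 of adj(I−A): (0.80, 0.15); det(I−A) = 0.6750.
m_1 = (0.80 + 0.15) / 0.6750 = 0.95 / 0.6750 ≈ 1.407.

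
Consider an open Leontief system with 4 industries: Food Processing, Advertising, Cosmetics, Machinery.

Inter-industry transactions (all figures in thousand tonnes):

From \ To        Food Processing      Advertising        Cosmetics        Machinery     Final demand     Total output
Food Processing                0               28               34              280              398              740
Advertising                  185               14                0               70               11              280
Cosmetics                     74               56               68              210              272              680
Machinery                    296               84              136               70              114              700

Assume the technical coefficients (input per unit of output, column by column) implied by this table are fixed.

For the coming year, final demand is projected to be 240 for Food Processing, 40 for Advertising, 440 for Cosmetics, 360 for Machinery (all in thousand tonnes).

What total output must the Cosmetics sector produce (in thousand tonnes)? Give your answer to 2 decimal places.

x_C = 1012.28

Technical coefficients a_ij = z_ij / X_j:
  a_FF = 0/740 = 0.00, a_AF = 185/740 = 0.25, a_CF = 74/740 = 0.10, a_MF = 296/740 = 0.40
  a_FA = 28/280 = 0.10, a_AA = 14/280 = 0.05, a_CA = 56/280 = 0.20, a_MA = 84/280 = 0.30
  a_FC = 34/680 = 0.05, a_AC = 0/680 = 0.00, a_CC = 68/680 = 0.10, a_MC = 136/680 = 0.20
  a_FM = 280/700 = 0.40, a_AM = 70/700 = 0.10, a_CM = 210/700 = 0.30, a_MM = 70/700 = 0.10
I − A =
  [   1.00    -0.10    -0.05    -0.40]
  [  -0.25     0.95     0.00    -0.10]
  [  -0.10    -0.20     0.90    -0.30]
  [  -0.40    -0.30    -0.20     0.90]
Compute the cofactors C_ij = (−1)^(i+j)·(3×3 minor ij) of I−A; the adjugate is their transpose:
adj(I−A) = Cᵀ =
  [ 0.68150   0.21250   0.11925   0.36625]
  [ 0.22550   0.58750   0.05325   0.18325]
  [ 0.27200   0.27100   0.61650   0.35650]
  [ 0.43850   0.35050   0.20775   0.82525]
det(I−A) = Σ_j (I−A)_1j·C_1j = (1.00)(0.68150) + (-0.10)(0.22550) + (-0.05)(0.27200) + (-0.40)(0.43850) = 0.46995
(I − A)⁻¹ = adj(I−A) / det(I−A) ≈
  [   1.4502     0.4522     0.2538     0.7793]
  [   0.4798     1.2501     0.1133     0.3899]
  [   0.5788     0.5767     1.3118     0.7586]
  [   0.9331     0.7458     0.4421     1.7560]
x = (I − A)⁻¹ d = adj(I−A)·d / det(I−A), with det(I−A) = 0.46995:
  x_F = (0.68150·240 + 0.21250·40 + 0.11925·440 + 0.36625·360) / 0.46995 = 356.38 / 0.46995 ≈ 758.34
  x_A = (0.22550·240 + 0.58750·40 + 0.05325·440 + 0.18325·360) / 0.46995 = 167.02 / 0.46995 ≈ 355.40
  x_C = (0.27200·240 + 0.27100·40 + 0.61650·440 + 0.35650·360) / 0.46995 = 475.72 / 0.46995 ≈ 1012.28
  x_M = (0.43850·240 + 0.35050·40 + 0.20775·440 + 0.82525·360) / 0.46995 = 507.76 / 0.46995 ≈ 1080.46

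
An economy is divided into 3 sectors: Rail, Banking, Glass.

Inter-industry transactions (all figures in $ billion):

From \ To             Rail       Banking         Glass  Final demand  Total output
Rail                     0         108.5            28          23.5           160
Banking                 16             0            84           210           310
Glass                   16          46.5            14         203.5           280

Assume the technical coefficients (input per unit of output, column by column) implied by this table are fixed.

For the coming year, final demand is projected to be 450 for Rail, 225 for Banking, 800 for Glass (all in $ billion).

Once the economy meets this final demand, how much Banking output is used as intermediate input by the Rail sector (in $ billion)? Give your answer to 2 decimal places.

Technical coefficients a_ij = z_ij / X_j:
  a_RR = 0/160 = 0.00, a_BR = 16/160 = 0.10, a_GR = 16/160 = 0.10
  a_RB = 108.5/310 = 0.35, a_BB = 0/310 = 0.00, a_GB = 46.5/310 = 0.15
  a_RG = 28/280 = 0.10, a_BG = 84/280 = 0.30, a_GG = 14/280 = 0.05
I − A =
  [   1.00    -0.35    -0.10]
  [  -0.10     1.00    -0.30]
  [  -0.10    -0.15     0.95]
Cofactors of I−A, C_ij = (−1)^(i+j)·(minor ij) (rows/columns in the sector order above):
  C_11 = (1.00)(0.95) − (-0.30)(-0.15) = 0.9050
  C_12 = −[(-0.10)(0.95) − (-0.30)(-0.10)] = 0.1250
  C_13 = (-0.10)(-0.15) − (1.00)(-0.10) = 0.1150
  C_21 = −[(-0.35)(0.95) − (-0.10)(-0.15)] = 0.3475
  C_22 = (1.00)(0.95) − (-0.10)(-0.10) = 0.9400
  C_23 = −[(1.00)(-0.15) − (-0.35)(-0.10)] = 0.1850
  C_31 = (-0.35)(-0.30) − (-0.10)(1.00) = 0.2050
  C_32 = −[(1.00)(-0.30) − (-0.10)(-0.10)] = 0.3100
  C_33 = (1.00)(1.00) − (-0.35)(-0.10) = 0.9650
det(I−A) = Σ_j (I−A)_1j·C_1j = (1.00)(0.9050) + (-0.35)(0.1250) + (-0.10)(0.1150) = 0.84975
adj(I−A) = Cᵀ =
  [ 0.9050   0.3475   0.2050]
  [ 0.1250   0.9400   0.3100]
  [ 0.1150   0.1850   0.9650]
(I − A)⁻¹ = adj(I−A) / det(I−A) ≈
  [   1.0650     0.4089     0.2412]
  [   0.1471     1.1062     0.3648]
  [   0.1353     0.2177     1.1356]
First solve x = (I − A)⁻¹ d = adj(I−A)·d / det(I−A); in particular x_R = (0.9050·450 + 0.3475·225 + 0.2050·800) / 0.84975 = 649.4375 / 0.84975 ≈ 764.2689.
Intermediate flow from B to R: z_BR = a_BR · x_R = 0.10 × 649.4375 / 0.84975 = 64.94375 / 0.84975 ≈ 76.43.

z_BR = 76.43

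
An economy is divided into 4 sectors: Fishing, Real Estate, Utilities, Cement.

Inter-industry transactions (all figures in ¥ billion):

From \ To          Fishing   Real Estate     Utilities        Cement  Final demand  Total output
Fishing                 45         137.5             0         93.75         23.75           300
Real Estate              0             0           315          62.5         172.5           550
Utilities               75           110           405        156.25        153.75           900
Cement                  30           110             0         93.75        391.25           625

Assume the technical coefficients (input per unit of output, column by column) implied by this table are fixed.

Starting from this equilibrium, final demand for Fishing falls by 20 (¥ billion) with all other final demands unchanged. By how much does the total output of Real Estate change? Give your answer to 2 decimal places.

Technical coefficients a_ij = z_ij / X_j:
  a_FF = 45/300 = 0.15, a_RF = 0/300 = 0.00, a_UF = 75/300 = 0.25, a_CF = 30/300 = 0.10
  a_FR = 137.5/550 = 0.25, a_RR = 0/550 = 0.00, a_UR = 110/550 = 0.20, a_CR = 110/550 = 0.20
  a_FU = 0/900 = 0.00, a_RU = 315/900 = 0.35, a_UU = 405/900 = 0.45, a_CU = 0/900 = 0.00
  a_FC = 93.75/625 = 0.15, a_RC = 62.5/625 = 0.10, a_UC = 156.25/625 = 0.25, a_CC = 93.75/625 = 0.15
I − A =
  [   0.85    -0.25     0.00    -0.15]
  [   0.00     1.00    -0.35    -0.10]
  [  -0.25    -0.20     0.55    -0.25]
  [  -0.10    -0.20     0.00     0.85]
Compute the cofactors C_ij = (−1)^(i+j)·(3×3 minor ij) of I−A; the adjugate is their transpose:
adj(I−A) = Cᵀ =
  [ 0.379500   0.133375   0.084875   0.107625]
  [ 0.088625   0.389125   0.247625   0.134250]
  [ 0.234500   0.250875   0.688000   0.273250]
  [ 0.065500   0.107250   0.068250   0.386125]
det(I−A) = Σ_j (I−A)_1j·C_1j = (0.85)(0.379500) + (-0.25)(0.088625) + (0.00)(0.234500) + (-0.15)(0.065500) = 0.29059375
(I − A)⁻¹ = adj(I−A) / det(I−A) ≈
  [   1.3059     0.4590     0.2921     0.3704]
  [   0.3050     1.3391     0.8521     0.4620]
  [   0.8070     0.8633     2.3676     0.9403]
  [   0.2254     0.3691     0.2349     1.3287]
Δx = (I − A)⁻¹ Δd with Δd having -20 in the Fishing component and 0 elsewhere.
So Δx_R = L_RF · (-20), where L_RF = adj(I−A)_RF / det(I−A) = 0.088625 / 0.29059375.
Δx_R = 0.088625 × (-20) / 0.29059375 = -1.7725 / 0.29059375 ≈ -6.10.

Δx_R = -6.10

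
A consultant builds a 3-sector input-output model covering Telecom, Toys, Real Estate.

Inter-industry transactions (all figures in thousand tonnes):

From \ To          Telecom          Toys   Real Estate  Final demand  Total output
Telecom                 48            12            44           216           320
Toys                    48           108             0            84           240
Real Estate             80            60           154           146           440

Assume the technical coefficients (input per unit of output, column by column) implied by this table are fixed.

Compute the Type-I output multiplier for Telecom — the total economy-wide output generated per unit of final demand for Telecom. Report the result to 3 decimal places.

Technical coefficients a_ij = z_ij / X_j:
  a_11 = 48/320 = 0.15, a_21 = 48/320 = 0.15, a_31 = 80/320 = 0.25
  a_12 = 12/240 = 0.05, a_22 = 108/240 = 0.45, a_32 = 60/240 = 0.25
  a_13 = 44/440 = 0.10, a_23 = 0/440 = 0.00, a_33 = 154/440 = 0.35
I − A =
  [   0.85    -0.05    -0.10]
  [  -0.15     0.55     0.00]
  [  -0.25    -0.25     0.65]
Cofactors of I−A, C_ij = (−1)^(i+j)·(minor ij) (rows/columns in the sector order above):
  C_11 = (0.55)(0.65) − (0.00)(-0.25) = 0.3575
  C_12 = −[(-0.15)(0.65) − (0.00)(-0.25)] = 0.0975
  C_13 = (-0.15)(-0.25) − (0.55)(-0.25) = 0.1750
  C_21 = −[(-0.05)(0.65) − (-0.10)(-0.25)] = 0.0575
  C_22 = (0.85)(0.65) − (-0.10)(-0.25) = 0.5275
  C_23 = −[(0.85)(-0.25) − (-0.05)(-0.25)] = 0.2250
  C_31 = (-0.05)(0.00) − (-0.10)(0.55) = 0.0550
  C_32 = −[(0.85)(0.00) − (-0.10)(-0.15)] = 0.0150
  C_33 = (0.85)(0.55) − (-0.05)(-0.15) = 0.4600
det(I−A) = Σ_j (I−A)_1j·C_1j = (0.85)(0.3575) + (-0.05)(0.0975) + (-0.10)(0.1750) = 0.2815
adj(I−A) = Cᵀ =
  [ 0.3575   0.0575   0.0550]
  [ 0.0975   0.5275   0.0150]
  [ 0.1750   0.2250   0.4600]
(I − A)⁻¹ = adj(I−A) / det(I−A) ≈
  [   1.2700     0.2043     0.1954]
  [   0.3464     1.8739     0.0533]
  [   0.6217     0.7993     1.6341]
The output multiplier for sector j is the column-j sum of the Leontief inverse (I − A)⁻¹ = adj(I−A) / det(I−A).
Column 1 of adj(I−A): (0.3575, 0.0975, 0.1750); det(I−A) = 0.2815.
m_1 = (0.3575 + 0.0975 + 0.1750) / 0.2815 = 0.63 / 0.2815 ≈ 2.238.

m_1 = 2.238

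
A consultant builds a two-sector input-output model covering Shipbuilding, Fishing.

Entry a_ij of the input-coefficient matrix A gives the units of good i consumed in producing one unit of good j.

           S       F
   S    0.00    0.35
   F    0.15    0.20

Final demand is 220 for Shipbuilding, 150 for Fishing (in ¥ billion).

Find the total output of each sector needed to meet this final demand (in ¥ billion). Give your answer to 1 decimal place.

I − A =
  [   1.00    -0.35]
  [  -0.15     0.80]
det(I−A) = (1.00)(0.80) − (-0.35)(-0.15) = 0.7475
adj(I−A) = [[0.80, 0.35], [0.15, 1.00]]
(I − A)⁻¹ = adj(I−A) / det(I−A) ≈
  [   1.0702     0.4682]
  [   0.2007     1.3378]
x = (I − A)⁻¹ d = adj(I−A)·d / det(I−A), with det(I−A) = 0.7475:
  x_S = (0.80·220 + 0.35·150) / 0.7475 = 228.50 / 0.7475 ≈ 305.7
  x_F = (0.15·220 + 1.00·150) / 0.7475 = 183.00 / 0.7475 ≈ 244.8

x_S = 305.7, x_F = 244.8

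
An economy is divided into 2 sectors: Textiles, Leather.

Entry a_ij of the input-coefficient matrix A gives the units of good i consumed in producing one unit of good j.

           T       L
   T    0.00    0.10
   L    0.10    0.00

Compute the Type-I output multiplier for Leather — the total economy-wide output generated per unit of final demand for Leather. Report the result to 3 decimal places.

I − A =
  [   1.00    -0.10]
  [  -0.10     1.00]
det(I−A) = (1.00)(1.00) − (-0.10)(-0.10) = 0.9900
adj(I−A) = [[1.00, 0.10], [0.10, 1.00]]
(I − A)⁻¹ = adj(I−A) / det(I−A) ≈
  [   1.0101     0.1010]
  [   0.1010     1.0101]
The output multiplier for sector j is the column-j sum of the Leontief inverse (I − A)⁻¹ = adj(I−A) / det(I−A).
Column L of adj(I−A): (0.10, 1.00); det(I−A) = 0.9900.
m_L = (0.10 + 1.00) / 0.9900 = 1.10 / 0.9900 ≈ 1.111.

m_L = 1.111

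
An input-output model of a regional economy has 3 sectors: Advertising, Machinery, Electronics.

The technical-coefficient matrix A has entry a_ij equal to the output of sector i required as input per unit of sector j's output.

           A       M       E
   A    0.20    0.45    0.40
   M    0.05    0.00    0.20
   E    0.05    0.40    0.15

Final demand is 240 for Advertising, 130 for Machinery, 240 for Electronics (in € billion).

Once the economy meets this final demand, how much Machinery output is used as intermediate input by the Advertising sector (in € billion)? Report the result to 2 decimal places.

I − A =
  [   0.80    -0.45    -0.40]
  [  -0.05     1.00    -0.20]
  [  -0.05    -0.40     0.85]
Cofactors of I−A, C_ij = (−1)^(i+j)·(minor ij) (rows/columns in the sector order above):
  C_11 = (1.00)(0.85) − (-0.20)(-0.40) = 0.7700
  C_12 = −[(-0.05)(0.85) − (-0.20)(-0.05)] = 0.0525
  C_13 = (-0.05)(-0.40) − (1.00)(-0.05) = 0.0700
  C_21 = −[(-0.45)(0.85) − (-0.40)(-0.40)] = 0.5425
  C_22 = (0.80)(0.85) − (-0.40)(-0.05) = 0.6600
  C_23 = −[(0.80)(-0.40) − (-0.45)(-0.05)] = 0.3425
  C_31 = (-0.45)(-0.20) − (-0.40)(1.00) = 0.4900
  C_32 = −[(0.80)(-0.20) − (-0.40)(-0.05)] = 0.1800
  C_33 = (0.80)(1.00) − (-0.45)(-0.05) = 0.7775
det(I−A) = Σ_j (I−A)_1j·C_1j = (0.80)(0.7700) + (-0.45)(0.0525) + (-0.40)(0.0700) = 0.564375
adj(I−A) = Cᵀ =
  [ 0.7700   0.5425   0.4900]
  [ 0.0525   0.6600   0.1800]
  [ 0.0700   0.3425   0.7775]
(I − A)⁻¹ = adj(I−A) / det(I−A) ≈
  [   1.3643     0.9612     0.8682]
  [   0.0930     1.1694     0.3189]
  [   0.1240     0.6069     1.3776]
First solve x = (I − A)⁻¹ d = adj(I−A)·d / det(I−A); in particular x_A = (0.7700·240 + 0.5425·130 + 0.4900·240) / 0.564375 = 372.925 / 0.564375 ≈ 660.7752.
Intermediate flow from M to A: z_MA = a_MA · x_A = 0.05 × 372.925 / 0.564375 = 18.64625 / 0.564375 ≈ 33.04.

z_MA = 33.04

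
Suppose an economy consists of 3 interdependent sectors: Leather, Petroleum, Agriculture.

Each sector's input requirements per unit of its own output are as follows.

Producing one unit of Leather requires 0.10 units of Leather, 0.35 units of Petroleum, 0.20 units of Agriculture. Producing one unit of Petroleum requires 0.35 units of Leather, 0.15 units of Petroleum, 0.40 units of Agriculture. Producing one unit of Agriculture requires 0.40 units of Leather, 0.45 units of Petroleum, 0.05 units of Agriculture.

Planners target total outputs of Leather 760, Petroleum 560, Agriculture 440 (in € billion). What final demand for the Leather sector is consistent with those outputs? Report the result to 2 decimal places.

d_L = 312.00

I − A =
  [   0.90    -0.35    -0.40]
  [  -0.35     0.85    -0.45]
  [  -0.20    -0.40     0.95]
d = (I − A) x:
  d_L = (+0.90)·760 + (-0.35)·560 + (-0.40)·440 = 312.00
  d_P = (-0.35)·760 + (+0.85)·560 + (-0.45)·440 = 12.00
  d_A = (-0.20)·760 + (-0.40)·560 + (+0.95)·440 = 42.00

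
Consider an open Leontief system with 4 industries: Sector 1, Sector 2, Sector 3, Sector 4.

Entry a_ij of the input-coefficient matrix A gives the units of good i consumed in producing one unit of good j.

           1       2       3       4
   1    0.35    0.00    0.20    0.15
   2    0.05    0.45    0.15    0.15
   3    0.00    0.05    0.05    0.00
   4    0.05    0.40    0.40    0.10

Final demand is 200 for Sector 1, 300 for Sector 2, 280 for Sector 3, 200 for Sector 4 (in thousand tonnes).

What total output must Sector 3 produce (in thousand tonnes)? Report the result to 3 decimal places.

I − A =
  [   0.65     0.00    -0.20    -0.15]
  [  -0.05     0.55    -0.15    -0.15]
  [   0.00    -0.05     0.95     0.00]
  [  -0.05    -0.40    -0.40     0.90]
Compute the cofactors C_ij = (−1)^(i+j)·(3×3 minor ij) of I−A; the adjugate is their transpose:
adj(I−A) = Cᵀ =
  [ 0.403500   0.069000   0.129000   0.078750]
  [ 0.049875   0.548625   0.139125   0.099750]
  [ 0.002625   0.028875   0.275625   0.005250]
  [ 0.045750   0.260500   0.191500   0.334250]
det(I−A) = Σ_j (I−A)_1j·C_1j = (0.65)(0.403500) + (0.00)(0.049875) + (-0.20)(0.002625) + (-0.15)(0.045750) = 0.2548875
(I − A)⁻¹ = adj(I−A) / det(I−A) ≈
  [   1.5831     0.2707     0.5061     0.3090]
  [   0.1957     2.1524     0.5458     0.3913]
  [   0.0103     0.1133     1.0814     0.0206]
  [   0.1795     1.0220     0.7513     1.3114]
x = (I − A)⁻¹ d = adj(I−A)·d / det(I−A), with det(I−A) = 0.2548875:
  x_1 = (0.403500·200 + 0.069000·300 + 0.129000·280 + 0.078750·200) / 0.2548875 = 153.27 / 0.2548875 ≈ 601.324
  x_2 = (0.049875·200 + 0.548625·300 + 0.139125·280 + 0.099750·200) / 0.2548875 = 233.4675 / 0.2548875 ≈ 915.963
  x_3 = (0.002625·200 + 0.028875·300 + 0.275625·280 + 0.005250·200) / 0.2548875 = 87.4125 / 0.2548875 ≈ 342.945
  x_4 = (0.045750·200 + 0.260500·300 + 0.191500·280 + 0.334250·200) / 0.2548875 = 207.77 / 0.2548875 ≈ 815.144

x_3 = 342.945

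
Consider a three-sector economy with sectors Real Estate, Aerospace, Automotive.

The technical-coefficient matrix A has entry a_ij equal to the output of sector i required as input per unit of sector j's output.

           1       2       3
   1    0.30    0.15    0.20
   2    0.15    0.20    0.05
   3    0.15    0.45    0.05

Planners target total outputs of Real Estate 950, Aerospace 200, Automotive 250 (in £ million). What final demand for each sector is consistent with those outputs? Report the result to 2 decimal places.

I − A =
  [   0.70    -0.15    -0.20]
  [  -0.15     0.80    -0.05]
  [  -0.15    -0.45     0.95]
d = (I − A) x:
  d_1 = (+0.70)·950 + (-0.15)·200 + (-0.20)·250 = 585.00
  d_2 = (-0.15)·950 + (+0.80)·200 + (-0.05)·250 = 5.00
  d_3 = (-0.15)·950 + (-0.45)·200 + (+0.95)·250 = 5.00

d_1 = 585.00, d_2 = 5.00, d_3 = 5.00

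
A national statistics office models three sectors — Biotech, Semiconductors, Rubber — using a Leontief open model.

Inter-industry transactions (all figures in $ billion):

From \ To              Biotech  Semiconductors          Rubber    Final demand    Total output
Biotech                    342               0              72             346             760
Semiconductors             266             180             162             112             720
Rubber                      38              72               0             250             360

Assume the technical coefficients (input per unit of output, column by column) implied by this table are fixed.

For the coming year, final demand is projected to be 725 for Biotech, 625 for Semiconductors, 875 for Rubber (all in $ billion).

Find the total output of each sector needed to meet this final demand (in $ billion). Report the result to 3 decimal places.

Technical coefficients a_ij = z_ij / X_j:
  a_11 = 342/760 = 0.45, a_21 = 266/760 = 0.35, a_31 = 38/760 = 0.05
  a_12 = 0/720 = 0.00, a_22 = 180/720 = 0.25, a_32 = 72/720 = 0.10
  a_13 = 72/360 = 0.20, a_23 = 162/360 = 0.45, a_33 = 0/360 = 0.00
I − A =
  [   0.55     0.00    -0.20]
  [  -0.35     0.75    -0.45]
  [  -0.05    -0.10     1.00]
Cofactors of I−A, C_ij = (−1)^(i+j)·(minor ij) (rows/columns in the sector order above):
  C_11 = (0.75)(1.00) − (-0.45)(-0.10) = 0.7050
  C_12 = −[(-0.35)(1.00) − (-0.45)(-0.05)] = 0.3725
  C_13 = (-0.35)(-0.10) − (0.75)(-0.05) = 0.0725
  C_21 = −[(0.00)(1.00) − (-0.20)(-0.10)] = 0.0200
  C_22 = (0.55)(1.00) − (-0.20)(-0.05) = 0.5400
  C_23 = −[(0.55)(-0.10) − (0.00)(-0.05)] = 0.0550
  C_31 = (0.00)(-0.45) − (-0.20)(0.75) = 0.1500
  C_32 = −[(0.55)(-0.45) − (-0.20)(-0.35)] = 0.3175
  C_33 = (0.55)(0.75) − (0.00)(-0.35) = 0.4125
det(I−A) = Σ_j (I−A)_1j·C_1j = (0.55)(0.7050) + (0.00)(0.3725) + (-0.20)(0.0725) = 0.37325
adj(I−A) = Cᵀ =
  [ 0.7050   0.0200   0.1500]
  [ 0.3725   0.5400   0.3175]
  [ 0.0725   0.0550   0.4125]
(I − A)⁻¹ = adj(I−A) / det(I−A) ≈
  [   1.8888     0.0536     0.4019]
  [   0.9980     1.4468     0.8506]
  [   0.1942     0.1474     1.1052]
x = (I − A)⁻¹ d = adj(I−A)·d / det(I−A), with det(I−A) = 0.37325:
  x_1 = (0.7050·725 + 0.0200·625 + 0.1500·875) / 0.37325 = 654.875 / 0.37325 ≈ 1754.521
  x_2 = (0.3725·725 + 0.5400·625 + 0.3175·875) / 0.37325 = 885.375 / 0.37325 ≈ 2372.070
  x_3 = (0.0725·725 + 0.0550·625 + 0.4125·875) / 0.37325 = 447.875 / 0.37325 ≈ 1199.933

x_1 = 1754.521, x_2 = 2372.070, x_3 = 1199.933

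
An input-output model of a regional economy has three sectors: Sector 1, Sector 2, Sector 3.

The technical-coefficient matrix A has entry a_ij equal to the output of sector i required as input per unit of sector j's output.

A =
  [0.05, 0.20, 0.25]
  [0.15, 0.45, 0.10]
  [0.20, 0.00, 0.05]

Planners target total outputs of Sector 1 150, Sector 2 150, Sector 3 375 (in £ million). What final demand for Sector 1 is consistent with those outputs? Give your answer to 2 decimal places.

d_1 = 18.75

I − A =
  [   0.95    -0.20    -0.25]
  [  -0.15     0.55    -0.10]
  [  -0.20     0.00     0.95]
d = (I − A) x:
  d_1 = (+0.95)·150 + (-0.20)·150 + (-0.25)·375 = 18.75
  d_2 = (-0.15)·150 + (+0.55)·150 + (-0.10)·375 = 22.50
  d_3 = (-0.20)·150 + (+0.00)·150 + (+0.95)·375 = 326.25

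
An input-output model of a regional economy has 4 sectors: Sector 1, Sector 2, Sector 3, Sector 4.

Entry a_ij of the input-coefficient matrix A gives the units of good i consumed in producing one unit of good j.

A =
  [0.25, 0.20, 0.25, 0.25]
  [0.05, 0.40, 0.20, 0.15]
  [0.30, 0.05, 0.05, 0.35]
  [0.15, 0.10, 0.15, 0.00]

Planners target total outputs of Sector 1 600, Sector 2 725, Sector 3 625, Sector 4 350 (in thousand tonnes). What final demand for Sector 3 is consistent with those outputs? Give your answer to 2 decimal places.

d_3 = 255.00

I − A =
  [   0.75    -0.20    -0.25    -0.25]
  [  -0.05     0.60    -0.20    -0.15]
  [  -0.30    -0.05     0.95    -0.35]
  [  -0.15    -0.10    -0.15     1.00]
d = (I − A) x:
  d_1 = (+0.75)·600 + (-0.20)·725 + (-0.25)·625 + (-0.25)·350 = 61.25
  d_2 = (-0.05)·600 + (+0.60)·725 + (-0.20)·625 + (-0.15)·350 = 227.50
  d_3 = (-0.30)·600 + (-0.05)·725 + (+0.95)·625 + (-0.35)·350 = 255.00
  d_4 = (-0.15)·600 + (-0.10)·725 + (-0.15)·625 + (+1.00)·350 = 93.75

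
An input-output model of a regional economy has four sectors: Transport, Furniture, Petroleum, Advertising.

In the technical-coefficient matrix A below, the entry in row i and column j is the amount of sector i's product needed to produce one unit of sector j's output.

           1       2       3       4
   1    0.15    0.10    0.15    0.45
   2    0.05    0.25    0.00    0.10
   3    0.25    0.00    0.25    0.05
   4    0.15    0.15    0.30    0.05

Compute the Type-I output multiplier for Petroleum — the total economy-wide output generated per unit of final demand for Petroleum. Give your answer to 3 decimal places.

m_3 = 2.941

I − A =
  [   0.85    -0.10    -0.15    -0.45]
  [  -0.05     0.75     0.00    -0.10]
  [  -0.25     0.00     0.75    -0.05]
  [  -0.15    -0.15    -0.30     0.95]
Compute the cofactors C_ij = (−1)^(i+j)·(3×3 minor ij) of I−A; the adjugate is their transpose:
adj(I−A) = Cᵀ =
  [ 0.511875   0.121500   0.208875   0.266250]
  [ 0.053625   0.471750   0.041625   0.077250]
  [ 0.180375   0.047750   0.532625   0.118500]
  [ 0.146250   0.108750   0.207750   0.446250]
det(I−A) = Σ_j (I−A)_1j·C_1j = (0.85)(0.511875) + (-0.10)(0.053625) + (-0.15)(0.180375) + (-0.45)(0.146250) = 0.3368625
(I − A)⁻¹ = adj(I−A) / det(I−A) ≈
  [   1.5195     0.3607     0.6201     0.7904]
  [   0.1592     1.4004     0.1236     0.2293]
  [   0.5355     0.1417     1.5811     0.3518]
  [   0.4342     0.3228     0.6167     1.3247]
The output multiplier for sector j is the column-j sum of the Leontief inverse (I − A)⁻¹ = adj(I−A) / det(I−A).
Column 3 of adj(I−A): (0.208875, 0.041625, 0.532625, 0.207750); det(I−A) = 0.3368625.
m_3 = (0.208875 + 0.041625 + 0.532625 + 0.207750) / 0.3368625 = 0.990875 / 0.3368625 ≈ 2.941.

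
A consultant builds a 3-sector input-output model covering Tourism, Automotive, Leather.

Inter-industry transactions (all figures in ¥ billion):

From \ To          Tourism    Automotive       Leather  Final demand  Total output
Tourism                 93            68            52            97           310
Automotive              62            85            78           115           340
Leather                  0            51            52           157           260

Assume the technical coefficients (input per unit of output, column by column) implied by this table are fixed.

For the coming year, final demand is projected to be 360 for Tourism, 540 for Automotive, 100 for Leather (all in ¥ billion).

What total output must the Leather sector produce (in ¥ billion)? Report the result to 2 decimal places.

x_3 = 330.96

Technical coefficients a_ij = z_ij / X_j:
  a_11 = 93/310 = 0.30, a_21 = 62/310 = 0.20, a_31 = 0/310 = 0.00
  a_12 = 68/340 = 0.20, a_22 = 85/340 = 0.25, a_32 = 51/340 = 0.15
  a_13 = 52/260 = 0.20, a_23 = 78/260 = 0.30, a_33 = 52/260 = 0.20
I − A =
  [   0.70    -0.20    -0.20]
  [  -0.20     0.75    -0.30]
  [   0.00    -0.15     0.80]
Cofactors of I−A, C_ij = (−1)^(i+j)·(minor ij) (rows/columns in the sector order above):
  C_11 = (0.75)(0.80) − (-0.30)(-0.15) = 0.5550
  C_12 = −[(-0.20)(0.80) − (-0.30)(0.00)] = 0.1600
  C_13 = (-0.20)(-0.15) − (0.75)(0.00) = 0.0300
  C_21 = −[(-0.20)(0.80) − (-0.20)(-0.15)] = 0.1900
  C_22 = (0.70)(0.80) − (-0.20)(0.00) = 0.5600
  C_23 = −[(0.70)(-0.15) − (-0.20)(0.00)] = 0.1050
  C_31 = (-0.20)(-0.30) − (-0.20)(0.75) = 0.2100
  C_32 = −[(0.70)(-0.30) − (-0.20)(-0.20)] = 0.2500
  C_33 = (0.70)(0.75) − (-0.20)(-0.20) = 0.4850
det(I−A) = Σ_j (I−A)_1j·C_1j = (0.70)(0.5550) + (-0.20)(0.1600) + (-0.20)(0.0300) = 0.3505
adj(I−A) = Cᵀ =
  [ 0.5550   0.1900   0.2100]
  [ 0.1600   0.5600   0.2500]
  [ 0.0300   0.1050   0.4850]
(I − A)⁻¹ = adj(I−A) / det(I−A) ≈
  [   1.5835     0.5421     0.5991]
  [   0.4565     1.5977     0.7133]
  [   0.0856     0.2996     1.3837]
x = (I − A)⁻¹ d = adj(I−A)·d / det(I−A), with det(I−A) = 0.3505:
  x_1 = (0.5550·360 + 0.1900·540 + 0.2100·100) / 0.3505 = 323.40 / 0.3505 ≈ 922.68
  x_2 = (0.1600·360 + 0.5600·540 + 0.2500·100) / 0.3505 = 385.00 / 0.3505 ≈ 1098.43
  x_3 = (0.0300·360 + 0.1050·540 + 0.4850·100) / 0.3505 = 116.00 / 0.3505 ≈ 330.96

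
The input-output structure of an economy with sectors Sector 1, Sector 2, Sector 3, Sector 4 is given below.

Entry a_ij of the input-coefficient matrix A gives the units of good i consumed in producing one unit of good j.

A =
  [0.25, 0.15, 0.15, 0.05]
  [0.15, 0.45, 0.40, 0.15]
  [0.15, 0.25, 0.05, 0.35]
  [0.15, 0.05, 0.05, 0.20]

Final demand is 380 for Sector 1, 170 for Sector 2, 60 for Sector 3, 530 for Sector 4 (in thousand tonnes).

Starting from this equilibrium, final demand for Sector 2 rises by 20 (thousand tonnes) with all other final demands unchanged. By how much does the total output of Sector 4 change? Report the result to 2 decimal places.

Δx_4 = 8.00

I − A =
  [   0.75    -0.15    -0.15    -0.05]
  [  -0.15     0.55    -0.40    -0.15]
  [  -0.15    -0.25     0.95    -0.35]
  [  -0.15    -0.05    -0.05     0.80]
Compute the cofactors C_ij = (−1)^(i+j)·(3×3 minor ij) of I−A; the adjugate is their transpose:
adj(I−A) = Cᵀ =
  [ 0.312375   0.147000   0.116375   0.098000]
  [ 0.202875   0.523500   0.264375   0.226500]
  [ 0.132000   0.187500   0.298500   0.174000]
  [ 0.079500   0.072000   0.057000   0.268500]
det(I−A) = Σ_j (I−A)_1j·C_1j = (0.75)(0.312375) + (-0.15)(0.202875) + (-0.15)(0.132000) + (-0.05)(0.079500) = 0.180075
(I − A)⁻¹ = adj(I−A) / det(I−A) ≈
  [   1.7347     0.8163     0.6463     0.5442]
  [   1.1266     2.9071     1.4681     1.2578]
  [   0.7330     1.0412     1.6576     0.9663]
  [   0.4415     0.3998     0.3165     1.4910]
Δx = (I − A)⁻¹ Δd with Δd having +20 in the Sector 2 component and 0 elsewhere.
So Δx_4 = L_42 · (+20), where L_42 = adj(I−A)_42 / det(I−A) = 0.072000 / 0.180075.
Δx_4 = 0.072000 × (+20) / 0.180075 = 1.44 / 0.180075 ≈ 8.00.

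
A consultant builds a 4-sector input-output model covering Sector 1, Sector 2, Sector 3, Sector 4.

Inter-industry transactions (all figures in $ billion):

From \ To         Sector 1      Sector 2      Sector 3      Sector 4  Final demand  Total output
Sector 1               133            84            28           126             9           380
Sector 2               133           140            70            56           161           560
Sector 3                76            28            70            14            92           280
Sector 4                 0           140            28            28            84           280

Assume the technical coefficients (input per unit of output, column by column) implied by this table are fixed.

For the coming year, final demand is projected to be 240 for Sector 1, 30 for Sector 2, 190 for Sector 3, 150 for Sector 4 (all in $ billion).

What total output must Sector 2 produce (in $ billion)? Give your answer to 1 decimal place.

x_2 = 811.0

Technical coefficients a_ij = z_ij / X_j:
  a_11 = 133/380 = 0.35, a_21 = 133/380 = 0.35, a_31 = 76/380 = 0.20, a_41 = 0/380 = 0.00
  a_12 = 84/560 = 0.15, a_22 = 140/560 = 0.25, a_32 = 28/560 = 0.05, a_42 = 140/560 = 0.25
  a_13 = 28/280 = 0.10, a_23 = 70/280 = 0.25, a_33 = 70/280 = 0.25, a_43 = 28/280 = 0.10
  a_14 = 126/280 = 0.45, a_24 = 56/280 = 0.20, a_34 = 14/280 = 0.05, a_44 = 28/280 = 0.10
I − A =
  [   0.65    -0.15    -0.10    -0.45]
  [  -0.35     0.75    -0.25    -0.20]
  [  -0.20    -0.05     0.75    -0.05]
  [   0.00    -0.25    -0.10     0.90]
Compute the cofactors C_ij = (−1)^(i+j)·(3×3 minor ij) of I−A; the adjugate is their transpose:
adj(I−A) = Cᵀ =
  [ 0.449625   0.192875   0.161125   0.276625]
  [ 0.283500   0.408500   0.206500   0.244000]
  [ 0.145125   0.086875   0.319625   0.109625]
  [ 0.094875   0.123125   0.092875   0.293875]
det(I−A) = Σ_j (I−A)_1j·C_1j = (0.65)(0.449625) + (-0.15)(0.283500) + (-0.10)(0.145125) + (-0.45)(0.094875) = 0.192525
(I − A)⁻¹ = adj(I−A) / det(I−A) ≈
  [   2.3354     1.0018     0.8369     1.4368]
  [   1.4725     2.1218     1.0726     1.2674]
  [   0.7538     0.4512     1.6602     0.5694]
  [   0.4928     0.6395     0.4824     1.5264]
x = (I − A)⁻¹ d = adj(I−A)·d / det(I−A), with det(I−A) = 0.192525:
  x_1 = (0.449625·240 + 0.192875·30 + 0.161125·190 + 0.276625·150) / 0.192525 = 185.80375 / 0.192525 ≈ 965.1
  x_2 = (0.283500·240 + 0.408500·30 + 0.206500·190 + 0.244000·150) / 0.192525 = 156.13 / 0.192525 ≈ 811.0
  x_3 = (0.145125·240 + 0.086875·30 + 0.319625·190 + 0.109625·150) / 0.192525 = 114.60875 / 0.192525 ≈ 595.3
  x_4 = (0.094875·240 + 0.123125·30 + 0.092875·190 + 0.293875·150) / 0.192525 = 88.19125 / 0.192525 ≈ 458.1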